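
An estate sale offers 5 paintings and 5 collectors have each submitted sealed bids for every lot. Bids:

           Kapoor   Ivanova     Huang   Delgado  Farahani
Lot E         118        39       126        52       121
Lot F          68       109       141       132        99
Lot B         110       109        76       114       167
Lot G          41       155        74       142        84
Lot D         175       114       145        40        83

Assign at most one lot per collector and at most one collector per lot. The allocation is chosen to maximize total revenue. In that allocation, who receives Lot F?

Optimal: Kapoor→Lot D ($175), Ivanova→Lot G ($155), Huang→Lot E ($126), Delgado→Lot F ($132), Farahani→Lot B ($167) — total 175+155+126+132+167 = $755.
Row-greedy (each collector in turn takes its best remaining lot) gives $706, worse by 49.
Next-best assignment: Kapoor→Lot D, Ivanova→Lot F, Huang→Lot E, Delgado→Lot G, Farahani→Lot B = $719.
Every other assignment is strictly worse.
Delgado's own top lot is Lot G ($142), but forcing Delgado→Lot G and reassigning the rest optimally gives only $719 — worse by 36.

Delgado receives Lot F.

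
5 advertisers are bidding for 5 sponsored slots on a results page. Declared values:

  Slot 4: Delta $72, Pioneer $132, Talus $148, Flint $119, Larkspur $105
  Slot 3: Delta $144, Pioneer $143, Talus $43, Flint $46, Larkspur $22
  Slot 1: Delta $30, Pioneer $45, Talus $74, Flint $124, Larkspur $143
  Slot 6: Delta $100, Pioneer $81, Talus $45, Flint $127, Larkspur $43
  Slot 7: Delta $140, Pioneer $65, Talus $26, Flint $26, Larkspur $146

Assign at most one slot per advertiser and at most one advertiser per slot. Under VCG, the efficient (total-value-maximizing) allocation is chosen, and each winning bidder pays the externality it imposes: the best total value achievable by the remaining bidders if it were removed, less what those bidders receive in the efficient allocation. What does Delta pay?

Delta pays $3.

Efficient allocation: Delta→Slot 7 ($140), Pioneer→Slot 3 ($143), Talus→Slot 4 ($148), Flint→Slot 6 ($127), Larkspur→Slot 1 ($143); total welfare W = $701.
Delta receives Slot 7 at value $140, so the others get W − 140 = $561.
Without Delta: best allocation of the remaining 4 bidders over all 5 slots is Pioneer→Slot 3 ($143), Talus→Slot 4 ($148), Flint→Slot 6 ($127), Larkspur→Slot 7 ($146), total $564.
VCG payment = (others' best without Delta) − (others' welfare with Delta) = 564 − 561 = $3.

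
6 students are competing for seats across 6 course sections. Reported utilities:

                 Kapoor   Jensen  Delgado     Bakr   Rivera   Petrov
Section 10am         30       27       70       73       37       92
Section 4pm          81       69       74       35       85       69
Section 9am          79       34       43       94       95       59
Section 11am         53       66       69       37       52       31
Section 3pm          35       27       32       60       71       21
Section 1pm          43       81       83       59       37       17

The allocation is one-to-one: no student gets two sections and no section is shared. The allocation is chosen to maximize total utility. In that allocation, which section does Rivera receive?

Treat this as an assignment problem: match each student to one section.
Optimal: Kapoor→Section 4pm (81 points), Jensen→Section 1pm (81 points), Delgado→Section 11am (69 points), Bakr→Section 9am (94 points), Rivera→Section 3pm (71 points), Petrov→Section 10am (92 points) — total 81+81+69+94+71+92 = 488 points.
No other one-to-one assignment exceeds 488 points.
Rivera's own top section is Section 9am (95 points), but forcing Rivera→Section 9am and reassigning the rest optimally gives only 478 points — worse by 10.

Rivera receives Section 3pm.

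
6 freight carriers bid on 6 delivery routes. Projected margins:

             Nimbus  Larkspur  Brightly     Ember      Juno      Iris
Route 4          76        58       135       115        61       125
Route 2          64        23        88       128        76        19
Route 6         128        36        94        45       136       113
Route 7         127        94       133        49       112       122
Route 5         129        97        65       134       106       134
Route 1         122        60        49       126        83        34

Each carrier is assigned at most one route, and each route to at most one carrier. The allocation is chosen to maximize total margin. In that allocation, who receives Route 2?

Ember receives Route 2.

Optimal: Nimbus→Route 1 ($122k), Larkspur→Route 7 ($94k), Brightly→Route 4 ($135k), Ember→Route 2 ($128k), Juno→Route 6 ($136k), Iris→Route 5 ($134k) — total 122+94+135+128+136+134 = $749k.
Row-greedy (each carrier in turn takes its best remaining route) gives $656k, worse by 93.
Next-best assignment: Nimbus→Route 1, Larkspur→Route 5, Brightly→Route 7, Ember→Route 2, Juno→Route 6, Iris→Route 4 = $741k.
Ember's own top route is Route 5 ($134k), but forcing Ember→Route 5 and reassigning the rest optimally gives only $699k — worse by 50.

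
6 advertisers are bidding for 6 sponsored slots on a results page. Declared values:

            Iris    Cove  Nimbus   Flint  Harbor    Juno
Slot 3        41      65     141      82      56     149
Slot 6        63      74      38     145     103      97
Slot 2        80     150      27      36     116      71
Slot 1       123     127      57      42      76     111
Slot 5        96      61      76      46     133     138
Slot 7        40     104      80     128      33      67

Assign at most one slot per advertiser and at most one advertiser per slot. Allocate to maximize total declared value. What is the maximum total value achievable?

This is a one-to-one assignment (maximum-weight bipartite matching).
Optimal: Iris→Slot 1 ($123), Cove→Slot 2 ($150), Nimbus→Slot 3 ($141), Flint→Slot 7 ($128), Harbor→Slot 6 ($103), Juno→Slot 5 ($138) — total 123+150+141+128+103+138 = $783.
Row-greedy (each advertiser in turn takes its best remaining slot) gives $759, worse by 24.
Next-best assignment: Iris→Slot 1, Cove→Slot 2, Nimbus→Slot 7, Flint→Slot 6, Harbor→Slot 5, Juno→Slot 3 = $780.
Swapping Cove↔Juno (Cove→Slot 5 $61, Juno→Slot 2 $71) loses 156.
No other one-to-one assignment exceeds $783.

Maximum total: $783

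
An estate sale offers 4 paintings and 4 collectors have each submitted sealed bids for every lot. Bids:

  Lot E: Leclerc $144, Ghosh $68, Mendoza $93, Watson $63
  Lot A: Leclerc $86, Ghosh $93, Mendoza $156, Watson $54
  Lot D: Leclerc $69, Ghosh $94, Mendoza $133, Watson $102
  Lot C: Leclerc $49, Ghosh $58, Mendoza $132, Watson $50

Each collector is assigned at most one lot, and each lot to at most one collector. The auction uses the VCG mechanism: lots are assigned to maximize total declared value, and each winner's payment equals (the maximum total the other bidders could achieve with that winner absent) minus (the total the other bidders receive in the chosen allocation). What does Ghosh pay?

Ghosh pays $24.

Efficient allocation: Leclerc→Lot E ($144), Ghosh→Lot A ($93), Mendoza→Lot C ($132), Watson→Lot D ($102); total welfare W = $471.
Ghosh receives Lot A at value $93, so the others get W − 93 = $378.
Without Ghosh: best allocation of the remaining 3 bidders over all 4 lots is Leclerc→Lot E ($144), Mendoza→Lot A ($156), Watson→Lot D ($102), total $402.
VCG payment = (others' best without Ghosh) − (others' welfare with Ghosh) = 402 − 378 = $24.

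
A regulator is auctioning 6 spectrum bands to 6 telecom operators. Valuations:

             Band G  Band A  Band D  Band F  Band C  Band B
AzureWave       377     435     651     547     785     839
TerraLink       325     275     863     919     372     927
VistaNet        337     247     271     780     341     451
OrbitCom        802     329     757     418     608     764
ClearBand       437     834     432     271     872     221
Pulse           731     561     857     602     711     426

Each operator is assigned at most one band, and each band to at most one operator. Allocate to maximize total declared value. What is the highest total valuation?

This is a one-to-one assignment (maximum-weight bipartite matching).
Optimal: AzureWave→Band C ($785M), TerraLink→Band B ($927M), VistaNet→Band F ($780M), OrbitCom→Band G ($802M), ClearBand→Band A ($834M), Pulse→Band D ($857M) — total 785+927+780+802+834+857 = $4985M.
Row-greedy (each operator in turn takes its best remaining band) gives $4592M, worse by 393.
Swapping TerraLink↔AzureWave (TerraLink→Band C $372M, AzureWave→Band B $839M) loses 501.
Checked against all permutations: $4985M is optimal.

Max total: $4985M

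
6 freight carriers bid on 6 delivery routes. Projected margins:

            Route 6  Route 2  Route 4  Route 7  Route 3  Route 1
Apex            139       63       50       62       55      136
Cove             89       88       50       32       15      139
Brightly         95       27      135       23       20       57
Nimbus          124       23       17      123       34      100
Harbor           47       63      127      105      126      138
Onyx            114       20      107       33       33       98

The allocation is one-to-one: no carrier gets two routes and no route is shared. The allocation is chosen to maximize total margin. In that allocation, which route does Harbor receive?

Optimal: Apex→Route 1 ($136k), Cove→Route 2 ($88k), Brightly→Route 4 ($135k), Nimbus→Route 7 ($123k), Harbor→Route 3 ($126k), Onyx→Route 6 ($114k) — total 136+88+135+123+126+114 = $722k.
Column-greedy (each route in turn goes to its best remaining carrier) gives $709k, worse by 13.
Harbor's own top route is Route 1 ($138k), but forcing Harbor→Route 1 and reassigning the rest optimally gives only $656k — worse by 66.

Harbor receives Route 3.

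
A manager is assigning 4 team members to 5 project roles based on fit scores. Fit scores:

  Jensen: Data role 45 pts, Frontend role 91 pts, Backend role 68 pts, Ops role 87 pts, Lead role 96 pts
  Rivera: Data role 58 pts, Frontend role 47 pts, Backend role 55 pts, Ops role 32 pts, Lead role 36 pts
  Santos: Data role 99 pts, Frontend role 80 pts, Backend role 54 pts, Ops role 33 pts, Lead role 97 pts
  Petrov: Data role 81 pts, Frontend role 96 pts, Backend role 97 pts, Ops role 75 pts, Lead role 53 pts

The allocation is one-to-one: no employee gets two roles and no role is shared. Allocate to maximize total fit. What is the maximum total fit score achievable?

Optimal: Jensen→Lead role (96 pts), Rivera→Backend role (55 pts), Santos→Data role (99 pts), Petrov→Frontend role (96 pts) — total 96+55+99+96 = 346 pts.

Max total: 346 pts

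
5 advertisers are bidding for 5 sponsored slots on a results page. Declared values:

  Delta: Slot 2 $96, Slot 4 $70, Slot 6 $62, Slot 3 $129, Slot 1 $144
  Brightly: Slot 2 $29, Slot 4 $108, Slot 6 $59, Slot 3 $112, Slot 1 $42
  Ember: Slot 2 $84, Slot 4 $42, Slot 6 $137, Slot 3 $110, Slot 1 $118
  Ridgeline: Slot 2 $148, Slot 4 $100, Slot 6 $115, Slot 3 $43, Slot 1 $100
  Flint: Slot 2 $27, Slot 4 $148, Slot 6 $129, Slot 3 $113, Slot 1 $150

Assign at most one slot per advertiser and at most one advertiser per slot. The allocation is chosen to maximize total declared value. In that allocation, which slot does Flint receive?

This is a one-to-one assignment (maximum-weight bipartite matching).
Optimal: Delta→Slot 1 ($144), Brightly→Slot 3 ($112), Ember→Slot 6 ($137), Ridgeline→Slot 2 ($148), Flint→Slot 4 ($148) — total 144+112+137+148+148 = $689.
Column-greedy (each slot in turn goes to its best remaining advertiser) gives $604, worse by 85.
Swapping Brightly↔Delta (Brightly→Slot 1 $42, Delta→Slot 3 $129) loses 85.
Checked against all permutations: $689 is optimal.
Flint's own top slot is Slot 1 ($150), but forcing Flint→Slot 1 and reassigning the rest optimally gives only $672 — worse by 17.

Flint receives Slot 4.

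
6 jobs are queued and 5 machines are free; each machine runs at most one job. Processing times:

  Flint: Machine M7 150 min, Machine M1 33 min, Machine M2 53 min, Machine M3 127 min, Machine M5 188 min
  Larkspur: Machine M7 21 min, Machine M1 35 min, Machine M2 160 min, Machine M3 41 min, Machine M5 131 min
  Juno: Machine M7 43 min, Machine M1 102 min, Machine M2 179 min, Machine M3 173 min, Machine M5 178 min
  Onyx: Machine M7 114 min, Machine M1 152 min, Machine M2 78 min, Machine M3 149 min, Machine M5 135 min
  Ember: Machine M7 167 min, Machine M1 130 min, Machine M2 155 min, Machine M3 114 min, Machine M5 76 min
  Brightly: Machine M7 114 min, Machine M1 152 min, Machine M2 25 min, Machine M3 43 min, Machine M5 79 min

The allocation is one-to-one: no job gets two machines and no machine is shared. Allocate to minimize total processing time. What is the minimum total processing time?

Optimal: Juno→Machine M7 (43 min), Flint→Machine M1 (33 min), Brightly→Machine M2 (25 min), Larkspur→Machine M3 (41 min), Ember→Machine M5 (76 min) — total 43+33+25+41+76 = 218 min.
Row-greedy (each job in turn takes its cheapest remaining machine) gives 381 min, worse by 163.

Min total: 218 min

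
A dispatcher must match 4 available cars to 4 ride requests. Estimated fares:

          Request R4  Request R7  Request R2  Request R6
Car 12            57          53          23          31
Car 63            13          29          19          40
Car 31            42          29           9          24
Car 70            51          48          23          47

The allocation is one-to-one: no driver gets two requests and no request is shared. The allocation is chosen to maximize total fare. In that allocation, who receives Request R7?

Car 12 receives Request R7.

Optimal: Car 12→Request R7 ($53), Car 63→Request R2 ($19), Car 31→Request R4 ($42), Car 70→Request R6 ($47) — total 53+19+42+47 = $161.
Max-entry greedy (repeatedly take the single best remaining cell) gives $154, worse by 7.
Next-best assignment: Car 12→Request R7, Car 63→Request R6, Car 31→Request R4, Car 70→Request R2 = $158.
Every other assignment is strictly worse.
Car 12's own top request is Request R4 ($57), but forcing Car 12→Request R4 and reassigning the rest optimally gives only $154 — worse by 7.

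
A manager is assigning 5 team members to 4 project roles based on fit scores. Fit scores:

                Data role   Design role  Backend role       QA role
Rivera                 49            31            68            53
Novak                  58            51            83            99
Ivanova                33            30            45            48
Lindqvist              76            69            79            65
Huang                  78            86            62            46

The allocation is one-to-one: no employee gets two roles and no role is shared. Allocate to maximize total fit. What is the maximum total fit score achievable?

Maximum total: 329 pts

Optimal: Lindqvist→Data role (76 pts), Huang→Design role (86 pts), Rivera→Backend role (68 pts), Novak→QA role (99 pts) — total 76+86+68+99 = 329 pts.
Column-greedy (each role in turn goes to its best remaining employee) gives 283 pts, worse by 46.
Swapping Rivera↔Huang (Rivera→Design role 31 pts, Huang→Backend role 62 pts) loses 61.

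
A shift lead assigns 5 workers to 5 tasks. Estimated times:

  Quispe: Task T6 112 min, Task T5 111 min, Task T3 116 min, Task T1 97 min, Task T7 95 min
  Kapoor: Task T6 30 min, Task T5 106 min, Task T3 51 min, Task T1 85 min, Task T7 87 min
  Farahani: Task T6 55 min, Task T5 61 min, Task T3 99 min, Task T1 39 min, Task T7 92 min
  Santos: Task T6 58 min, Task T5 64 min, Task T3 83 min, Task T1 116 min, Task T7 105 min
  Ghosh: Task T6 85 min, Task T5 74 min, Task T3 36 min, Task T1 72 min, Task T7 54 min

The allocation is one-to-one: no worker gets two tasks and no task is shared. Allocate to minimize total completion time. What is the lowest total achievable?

Minimum total: 264 min

Optimal: Quispe→Task T7 (95 min), Kapoor→Task T6 (30 min), Farahani→Task T1 (39 min), Santos→Task T5 (64 min), Ghosh→Task T3 (36 min) — total 95+30+39+64+36 = 264 min.
Column-greedy (each task in turn goes to its cheapest remaining worker) gives 329 min, worse by 65.
Next-best assignment: Quispe→Task T3, Kapoor→Task T6, Farahani→Task T1, Santos→Task T5, Ghosh→Task T7 = 303 min.
Swapping Kapoor↔Ghosh (Kapoor→Task T3 51 min, Ghosh→Task T6 85 min) adds 70.
No other one-to-one assignment undercuts 264 min.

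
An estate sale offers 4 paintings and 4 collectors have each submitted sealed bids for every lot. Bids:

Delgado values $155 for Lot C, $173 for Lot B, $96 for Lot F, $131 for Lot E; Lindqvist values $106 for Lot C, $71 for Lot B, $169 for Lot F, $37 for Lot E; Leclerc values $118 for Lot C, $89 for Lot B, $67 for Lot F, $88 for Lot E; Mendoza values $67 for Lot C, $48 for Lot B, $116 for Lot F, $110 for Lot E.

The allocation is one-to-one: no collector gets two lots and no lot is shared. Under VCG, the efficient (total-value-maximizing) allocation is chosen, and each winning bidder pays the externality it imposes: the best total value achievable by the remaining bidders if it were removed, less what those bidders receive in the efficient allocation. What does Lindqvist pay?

Efficient allocation: Delgado→Lot B ($173), Lindqvist→Lot F ($169), Leclerc→Lot C ($118), Mendoza→Lot E ($110); total welfare W = $570.
Lindqvist receives Lot F at value $169, so the others get W − 169 = $401.
Without Lindqvist: best allocation of the remaining 3 bidders over all 4 lots is Delgado→Lot B ($173), Leclerc→Lot C ($118), Mendoza→Lot F ($116), total $407.
VCG payment = (others' best without Lindqvist) − (others' welfare with Lindqvist) = 407 − 401 = $6.

Lindqvist pays $6.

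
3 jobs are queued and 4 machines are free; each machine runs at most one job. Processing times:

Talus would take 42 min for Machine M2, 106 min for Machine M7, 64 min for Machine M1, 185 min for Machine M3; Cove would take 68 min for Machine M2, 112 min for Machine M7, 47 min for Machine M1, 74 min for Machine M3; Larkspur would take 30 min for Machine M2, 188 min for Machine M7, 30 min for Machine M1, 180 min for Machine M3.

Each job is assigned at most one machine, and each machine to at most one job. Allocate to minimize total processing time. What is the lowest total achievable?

Min total: 146 min

This is a one-to-one assignment (minimum-cost bipartite matching).
Optimal: Talus→Machine M2 (42 min), Cove→Machine M3 (74 min), Larkspur→Machine M1 (30 min) — total 42+74+30 = 146 min.
Next-best assignment: Talus→Machine M1, Cove→Machine M3, Larkspur→Machine M2 = 168 min.
Swapping Larkspur↔Cove (Larkspur→Machine M3 180 min, Cove→Machine M1 47 min) adds 123.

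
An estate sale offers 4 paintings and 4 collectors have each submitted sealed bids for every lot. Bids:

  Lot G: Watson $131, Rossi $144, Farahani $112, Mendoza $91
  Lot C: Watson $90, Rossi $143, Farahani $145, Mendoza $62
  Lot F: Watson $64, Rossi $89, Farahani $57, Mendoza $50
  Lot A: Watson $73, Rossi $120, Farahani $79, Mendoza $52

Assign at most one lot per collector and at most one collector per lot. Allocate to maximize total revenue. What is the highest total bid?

Maximum total: $446

Optimal: Watson→Lot G ($131), Rossi→Lot A ($120), Farahani→Lot C ($145), Mendoza→Lot F ($50) — total 131+120+145+50 = $446.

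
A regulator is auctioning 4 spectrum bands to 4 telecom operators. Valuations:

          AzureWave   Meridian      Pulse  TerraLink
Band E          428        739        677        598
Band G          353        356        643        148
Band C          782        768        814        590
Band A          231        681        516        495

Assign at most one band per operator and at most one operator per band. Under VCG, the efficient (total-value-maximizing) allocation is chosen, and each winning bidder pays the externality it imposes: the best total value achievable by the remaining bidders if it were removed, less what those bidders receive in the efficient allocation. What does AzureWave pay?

AzureWave pays $171M.

Efficient allocation: AzureWave→Band C ($782M), Meridian→Band A ($681M), Pulse→Band G ($643M), TerraLink→Band E ($598M); total welfare W = $2704M.
AzureWave receives Band C at value $782M, so the others get W − 782 = $1922M.
Without AzureWave: best allocation of the remaining 3 bidders over all 4 bands is Meridian→Band A ($681M), Pulse→Band C ($814M), TerraLink→Band E ($598M), total $2093M.
VCG payment = (others' best without AzureWave) − (others' welfare with AzureWave) = 2093 − 1922 = $171M.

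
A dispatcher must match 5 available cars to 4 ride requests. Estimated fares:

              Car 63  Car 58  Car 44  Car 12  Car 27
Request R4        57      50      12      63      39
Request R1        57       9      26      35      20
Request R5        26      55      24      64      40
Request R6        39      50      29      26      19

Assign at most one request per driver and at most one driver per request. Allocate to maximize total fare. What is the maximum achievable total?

Max total: $210

This is a one-to-one assignment (maximum-weight bipartite matching).
Optimal: Car 12→Request R4 ($63), Car 63→Request R1 ($57), Car 27→Request R5 ($40), Car 58→Request R6 ($50) — total 63+57+40+50 = $210.
Max-entry greedy (repeatedly take the single best remaining cell) gives $197, worse by 13.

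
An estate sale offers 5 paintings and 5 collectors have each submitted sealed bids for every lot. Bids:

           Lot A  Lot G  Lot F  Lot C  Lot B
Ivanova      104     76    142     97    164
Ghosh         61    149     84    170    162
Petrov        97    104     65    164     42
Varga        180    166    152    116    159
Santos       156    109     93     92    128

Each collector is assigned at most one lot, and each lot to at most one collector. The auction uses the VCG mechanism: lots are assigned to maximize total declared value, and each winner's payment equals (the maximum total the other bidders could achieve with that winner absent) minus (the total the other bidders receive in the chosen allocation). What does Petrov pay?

Petrov pays $30.

Efficient allocation: Ivanova→Lot F ($142), Ghosh→Lot B ($162), Petrov→Lot C ($164), Varga→Lot G ($166), Santos→Lot A ($156); total welfare W = $790.
Petrov receives Lot C at value $164, so the others get W − 164 = $626.
Without Petrov: best allocation of the remaining 4 bidders over all 5 lots is Ivanova→Lot B ($164), Ghosh→Lot C ($170), Varga→Lot G ($166), Santos→Lot A ($156), total $656.
VCG payment = (others' best without Petrov) − (others' welfare with Petrov) = 656 − 626 = $30.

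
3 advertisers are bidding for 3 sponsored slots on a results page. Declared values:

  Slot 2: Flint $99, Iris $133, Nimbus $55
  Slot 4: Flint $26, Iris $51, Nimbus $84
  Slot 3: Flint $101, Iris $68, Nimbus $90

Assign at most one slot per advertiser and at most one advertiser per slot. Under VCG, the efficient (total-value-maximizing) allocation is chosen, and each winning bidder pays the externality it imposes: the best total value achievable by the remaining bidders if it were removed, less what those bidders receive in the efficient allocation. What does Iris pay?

Efficient allocation: Flint→Slot 3 ($101), Iris→Slot 2 ($133), Nimbus→Slot 4 ($84); total welfare W = $318.
Iris receives Slot 2 at value $133, so the others get W − 133 = $185.
Without Iris: best allocation of the remaining 2 bidders over all 3 slots is Flint→Slot 2 ($99), Nimbus→Slot 3 ($90), total $189.
VCG payment = (others' best without Iris) − (others' welfare with Iris) = 189 − 185 = $4.

Iris pays $4.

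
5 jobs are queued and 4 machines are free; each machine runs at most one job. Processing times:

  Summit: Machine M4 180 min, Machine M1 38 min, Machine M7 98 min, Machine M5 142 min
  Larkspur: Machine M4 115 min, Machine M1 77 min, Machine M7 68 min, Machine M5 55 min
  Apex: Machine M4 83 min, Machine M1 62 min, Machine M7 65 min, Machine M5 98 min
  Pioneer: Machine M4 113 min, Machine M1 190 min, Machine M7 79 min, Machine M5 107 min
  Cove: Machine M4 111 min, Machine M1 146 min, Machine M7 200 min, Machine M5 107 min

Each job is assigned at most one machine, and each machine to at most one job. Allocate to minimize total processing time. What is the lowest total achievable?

Optimal: Apex→Machine M4 (83 min), Summit→Machine M1 (38 min), Pioneer→Machine M7 (79 min), Larkspur→Machine M5 (55 min) — total 83+38+79+55 = 255 min.
Column-greedy (each machine in turn goes to its cheapest remaining job) gives 296 min, worse by 41.
Swapping Summit↔Pioneer (Summit→Machine M7 98 min, Pioneer→Machine M1 190 min) adds 171.
No other one-to-one assignment undercuts 255 min.

Minimum total: 255 min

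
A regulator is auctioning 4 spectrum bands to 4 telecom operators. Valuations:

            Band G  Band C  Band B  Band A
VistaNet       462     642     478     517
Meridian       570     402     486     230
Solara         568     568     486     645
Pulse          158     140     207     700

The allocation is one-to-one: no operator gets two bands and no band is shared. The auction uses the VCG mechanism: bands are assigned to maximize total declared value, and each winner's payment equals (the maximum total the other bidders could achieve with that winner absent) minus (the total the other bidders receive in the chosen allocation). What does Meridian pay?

Efficient allocation: VistaNet→Band C ($642M), Meridian→Band G ($570M), Solara→Band B ($486M), Pulse→Band A ($700M); total welfare W = $2398M.
Meridian receives Band G at value $570M, so the others get W − 570 = $1828M.
Without Meridian: best allocation of the remaining 3 bidders over all 4 bands is VistaNet→Band C ($642M), Solara→Band G ($568M), Pulse→Band A ($700M), total $1910M.
VCG payment = (others' best without Meridian) − (others' welfare with Meridian) = 1910 − 1828 = $82M.

Meridian pays $82M.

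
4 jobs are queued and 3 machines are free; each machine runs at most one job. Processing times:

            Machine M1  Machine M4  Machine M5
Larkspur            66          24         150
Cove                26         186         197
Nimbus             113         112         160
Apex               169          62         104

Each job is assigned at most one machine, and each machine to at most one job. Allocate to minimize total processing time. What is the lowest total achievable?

Minimum total: 154 min

Treat this as an assignment problem: match each job to one machine.
Optimal: Cove→Machine M1 (26 min), Larkspur→Machine M4 (24 min), Apex→Machine M5 (104 min) — total 26+24+104 = 154 min.
Next-best assignment: Cove→Machine M1, Larkspur→Machine M4, Nimbus→Machine M5 = 210 min.
Checked against all permutations: 154 min is optimal.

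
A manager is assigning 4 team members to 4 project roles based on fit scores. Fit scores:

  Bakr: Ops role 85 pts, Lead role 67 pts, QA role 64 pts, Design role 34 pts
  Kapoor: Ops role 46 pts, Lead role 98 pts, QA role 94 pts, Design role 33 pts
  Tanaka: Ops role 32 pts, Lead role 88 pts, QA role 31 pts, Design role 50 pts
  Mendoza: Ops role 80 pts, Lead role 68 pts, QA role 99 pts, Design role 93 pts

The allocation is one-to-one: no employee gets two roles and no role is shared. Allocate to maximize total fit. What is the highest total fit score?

Optimal: Bakr→Ops role (85 pts), Kapoor→QA role (94 pts), Tanaka→Lead role (88 pts), Mendoza→Design role (93 pts) — total 85+94+88+93 = 360 pts.
Max-entry greedy (repeatedly take the single best remaining cell) gives 332 pts, worse by 28.
Swapping Mendoza↔Bakr (Mendoza→Ops role 80 pts, Bakr→Design role 34 pts) loses 64.
No other one-to-one assignment exceeds 360 pts.

Max total: 360 pts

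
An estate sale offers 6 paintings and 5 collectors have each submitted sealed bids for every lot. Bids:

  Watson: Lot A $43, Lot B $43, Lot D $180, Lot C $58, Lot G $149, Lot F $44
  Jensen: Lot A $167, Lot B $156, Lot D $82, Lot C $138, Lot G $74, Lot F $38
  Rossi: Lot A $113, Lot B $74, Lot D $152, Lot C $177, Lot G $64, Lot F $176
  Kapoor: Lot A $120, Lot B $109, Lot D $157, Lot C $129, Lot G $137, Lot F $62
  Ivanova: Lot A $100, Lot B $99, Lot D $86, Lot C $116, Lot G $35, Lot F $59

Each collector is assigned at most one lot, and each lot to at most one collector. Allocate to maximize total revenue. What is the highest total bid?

Treat this as an assignment problem: match each collector to one lot.
Optimal: Watson→Lot D ($180), Jensen→Lot A ($167), Rossi→Lot F ($176), Kapoor→Lot G ($137), Ivanova→Lot C ($116) — total 180+167+176+137+116 = $776.
Column-greedy (each lot in turn goes to its best remaining collector) gives $668, worse by 108.
Swapping Jensen↔Watson (Jensen→Lot D $82, Watson→Lot A $43) loses 222.

Max total: $776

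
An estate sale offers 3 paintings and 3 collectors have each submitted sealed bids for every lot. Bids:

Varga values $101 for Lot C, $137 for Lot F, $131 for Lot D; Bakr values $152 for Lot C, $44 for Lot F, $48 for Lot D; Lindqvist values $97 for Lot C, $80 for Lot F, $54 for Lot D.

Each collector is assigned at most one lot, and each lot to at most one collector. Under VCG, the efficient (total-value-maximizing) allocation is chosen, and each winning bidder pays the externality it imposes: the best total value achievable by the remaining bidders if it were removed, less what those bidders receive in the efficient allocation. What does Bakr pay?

Bakr pays $23.

Efficient allocation: Varga→Lot D ($131), Bakr→Lot C ($152), Lindqvist→Lot F ($80); total welfare W = $363.
Bakr receives Lot C at value $152, so the others get W − 152 = $211.
Without Bakr: best allocation of the remaining 2 bidders over all 3 lots is Varga→Lot F ($137), Lindqvist→Lot C ($97), total $234.
VCG payment = (others' best without Bakr) − (others' welfare with Bakr) = 234 − 211 = $23.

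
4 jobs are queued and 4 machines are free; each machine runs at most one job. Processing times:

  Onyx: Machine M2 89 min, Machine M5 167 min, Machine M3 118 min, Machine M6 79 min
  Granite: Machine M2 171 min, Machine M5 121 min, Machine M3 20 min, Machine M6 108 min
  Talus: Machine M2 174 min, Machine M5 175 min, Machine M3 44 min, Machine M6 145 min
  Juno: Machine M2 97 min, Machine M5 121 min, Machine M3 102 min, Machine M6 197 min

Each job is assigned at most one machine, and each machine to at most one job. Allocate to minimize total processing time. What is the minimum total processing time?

Optimal: Onyx→Machine M6 (79 min), Granite→Machine M5 (121 min), Talus→Machine M3 (44 min), Juno→Machine M2 (97 min) — total 79+121+44+97 = 341 min.
Checked against all permutations: 341 min is optimal.

Minimum total: 341 min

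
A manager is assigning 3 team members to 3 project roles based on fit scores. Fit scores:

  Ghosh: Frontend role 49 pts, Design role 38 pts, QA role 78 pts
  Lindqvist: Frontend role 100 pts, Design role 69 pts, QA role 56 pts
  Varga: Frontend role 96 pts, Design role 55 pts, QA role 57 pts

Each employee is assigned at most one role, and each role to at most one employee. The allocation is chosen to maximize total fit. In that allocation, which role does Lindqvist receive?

Lindqvist receives Design role.

This is a one-to-one assignment (maximum-weight bipartite matching).
Optimal: Ghosh→QA role (78 pts), Lindqvist→Design role (69 pts), Varga→Frontend role (96 pts) — total 78+69+96 = 243 pts.
Row-greedy (each employee in turn takes its best remaining role) gives 233 pts, worse by 10.
Next-best assignment: Ghosh→QA role, Lindqvist→Frontend role, Varga→Design role = 233 pts.
Lindqvist's own top role is Frontend role (100 pts), but forcing Lindqvist→Frontend role and reassigning the rest optimally gives only 233 pts — worse by 10.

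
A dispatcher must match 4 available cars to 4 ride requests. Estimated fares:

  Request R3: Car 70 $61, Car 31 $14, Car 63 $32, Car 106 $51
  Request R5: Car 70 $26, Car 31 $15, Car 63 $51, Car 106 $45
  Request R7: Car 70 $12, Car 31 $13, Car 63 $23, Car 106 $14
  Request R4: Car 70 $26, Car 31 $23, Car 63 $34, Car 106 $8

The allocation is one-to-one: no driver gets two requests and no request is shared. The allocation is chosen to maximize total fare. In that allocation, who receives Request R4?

Car 63 receives Request R4.

Optimal: Car 70→Request R3 ($61), Car 31→Request R7 ($13), Car 63→Request R4 ($34), Car 106→Request R5 ($45) — total 61+13+34+45 = $153.
Row-greedy (each driver in turn takes its best remaining request) gives $149, worse by 4.
Next-best assignment: Car 70→Request R3, Car 31→Request R4, Car 63→Request R7, Car 106→Request R5 = $152.
Every other assignment is strictly worse.
Car 63's own top request is Request R5 ($51), but forcing Car 63→Request R5 and reassigning the rest optimally gives only $149 — worse by 4.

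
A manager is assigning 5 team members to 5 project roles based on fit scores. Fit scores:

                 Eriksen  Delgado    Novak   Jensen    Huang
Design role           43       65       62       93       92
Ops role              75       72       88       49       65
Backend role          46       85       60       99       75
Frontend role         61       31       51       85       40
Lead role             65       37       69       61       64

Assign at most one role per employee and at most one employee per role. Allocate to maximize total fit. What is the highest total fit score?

Maximum total: 415 pts

Optimal: Eriksen→Lead role (65 pts), Delgado→Backend role (85 pts), Novak→Ops role (88 pts), Jensen→Frontend role (85 pts), Huang→Design role (92 pts) — total 65+85+88+85+92 = 415 pts.
Max-entry greedy (repeatedly take the single best remaining cell) gives 375 pts, worse by 40.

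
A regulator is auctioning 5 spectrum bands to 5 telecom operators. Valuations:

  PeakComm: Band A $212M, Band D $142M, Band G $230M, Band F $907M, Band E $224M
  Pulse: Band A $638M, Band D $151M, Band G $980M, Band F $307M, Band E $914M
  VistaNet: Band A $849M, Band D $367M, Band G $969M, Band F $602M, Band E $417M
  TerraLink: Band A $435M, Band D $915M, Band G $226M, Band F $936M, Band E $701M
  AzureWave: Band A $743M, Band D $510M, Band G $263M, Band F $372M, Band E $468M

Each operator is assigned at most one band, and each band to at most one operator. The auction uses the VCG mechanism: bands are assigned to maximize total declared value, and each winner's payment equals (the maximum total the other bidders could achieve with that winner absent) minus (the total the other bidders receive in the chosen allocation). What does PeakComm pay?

PeakComm pays $21M.

Efficient allocation: PeakComm→Band F ($907M), Pulse→Band E ($914M), VistaNet→Band G ($969M), TerraLink→Band D ($915M), AzureWave→Band A ($743M); total welfare W = $4448M.
PeakComm receives Band F at value $907M, so the others get W − 907 = $3541M.
Without PeakComm: best allocation of the remaining 4 bidders over all 5 bands is Pulse→Band E ($914M), VistaNet→Band G ($969M), TerraLink→Band F ($936M), AzureWave→Band A ($743M), total $3562M.
VCG payment = (others' best without PeakComm) − (others' welfare with PeakComm) = 3562 − 3541 = $21M.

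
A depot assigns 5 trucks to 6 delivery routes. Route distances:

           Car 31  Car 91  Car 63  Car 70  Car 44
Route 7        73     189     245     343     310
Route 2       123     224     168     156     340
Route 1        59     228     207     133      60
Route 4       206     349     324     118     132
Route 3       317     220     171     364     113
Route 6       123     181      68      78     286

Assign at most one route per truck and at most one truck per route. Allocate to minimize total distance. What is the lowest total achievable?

Optimal: Car 31→Route 7 (73 km), Car 91→Route 3 (220 km), Car 63→Route 6 (68 km), Car 70→Route 4 (118 km), Car 44→Route 1 (60 km) — total 73+220+68+118+60 = 539 km.
Row-greedy (each truck in turn takes its cheapest remaining route) gives 639 km, worse by 100.
Next-best assignment: Car 31→Route 7, Car 91→Route 2, Car 63→Route 6, Car 70→Route 4, Car 44→Route 1 = 543 km.

Min total: 539 km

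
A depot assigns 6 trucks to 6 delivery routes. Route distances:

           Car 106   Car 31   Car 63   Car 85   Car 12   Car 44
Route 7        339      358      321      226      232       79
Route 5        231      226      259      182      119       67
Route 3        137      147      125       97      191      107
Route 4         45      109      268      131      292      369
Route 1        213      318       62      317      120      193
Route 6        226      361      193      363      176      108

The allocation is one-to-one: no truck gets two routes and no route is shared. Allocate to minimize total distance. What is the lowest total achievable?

Min total: 685 km

Treat this as an assignment problem: match each truck to one route.
Optimal: Car 106→Route 4 (45 km), Car 31→Route 5 (226 km), Car 63→Route 1 (62 km), Car 85→Route 3 (97 km), Car 12→Route 6 (176 km), Car 44→Route 7 (79 km) — total 45+226+62+97+176+79 = 685 km.
Row-greedy (each truck in turn takes its cheapest remaining route) gives 691 km, worse by 6.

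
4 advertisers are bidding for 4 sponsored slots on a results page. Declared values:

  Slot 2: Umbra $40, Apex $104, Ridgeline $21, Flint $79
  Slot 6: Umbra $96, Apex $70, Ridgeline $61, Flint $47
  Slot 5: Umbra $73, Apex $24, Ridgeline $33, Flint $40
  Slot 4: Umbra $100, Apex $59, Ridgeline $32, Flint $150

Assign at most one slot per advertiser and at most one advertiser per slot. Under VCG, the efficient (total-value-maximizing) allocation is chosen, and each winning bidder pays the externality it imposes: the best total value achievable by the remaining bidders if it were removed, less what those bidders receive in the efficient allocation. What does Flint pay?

Efficient allocation: Umbra→Slot 5 ($73), Apex→Slot 2 ($104), Ridgeline→Slot 6 ($61), Flint→Slot 4 ($150); total welfare W = $388.
Flint receives Slot 4 at value $150, so the others get W − 150 = $238.
Without Flint: best allocation of the remaining 3 bidders over all 4 slots is Umbra→Slot 4 ($100), Apex→Slot 2 ($104), Ridgeline→Slot 6 ($61), total $265.
VCG payment = (others' best without Flint) − (others' welfare with Flint) = 265 − 238 = $27.

Flint pays $27.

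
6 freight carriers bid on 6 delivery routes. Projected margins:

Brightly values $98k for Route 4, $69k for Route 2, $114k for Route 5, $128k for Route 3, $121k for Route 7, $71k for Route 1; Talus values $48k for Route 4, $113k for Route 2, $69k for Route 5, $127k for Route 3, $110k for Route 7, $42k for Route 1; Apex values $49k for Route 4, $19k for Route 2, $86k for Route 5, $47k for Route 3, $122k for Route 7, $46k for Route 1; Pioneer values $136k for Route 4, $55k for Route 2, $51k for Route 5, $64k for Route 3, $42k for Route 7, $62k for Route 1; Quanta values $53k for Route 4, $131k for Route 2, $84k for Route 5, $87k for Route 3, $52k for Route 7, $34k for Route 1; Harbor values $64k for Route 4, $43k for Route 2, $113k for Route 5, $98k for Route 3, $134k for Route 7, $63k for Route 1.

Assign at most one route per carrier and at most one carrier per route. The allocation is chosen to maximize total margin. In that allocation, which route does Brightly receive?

Brightly receives Route 1.

Optimal: Brightly→Route 1 ($71k), Talus→Route 3 ($127k), Apex→Route 7 ($122k), Pioneer→Route 4 ($136k), Quanta→Route 2 ($131k), Harbor→Route 5 ($113k) — total 71+127+122+136+131+113 = $700k.
Next-best assignment: Brightly→Route 5, Talus→Route 3, Apex→Route 7, Pioneer→Route 4, Quanta→Route 2, Harbor→Route 1 = $693k.
Brightly's own top route is Route 3 ($128k), but forcing Brightly→Route 3 and reassigning the rest optimally gives only $672k — worse by 28.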